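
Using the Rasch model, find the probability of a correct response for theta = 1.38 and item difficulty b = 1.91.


theta - b = 1.38 - 1.91 = -0.53
exp(-(theta - b)) = exp(0.53) = 1.6989
P = 1 / (1 + 1.6989)
P = 0.3705

0.3705


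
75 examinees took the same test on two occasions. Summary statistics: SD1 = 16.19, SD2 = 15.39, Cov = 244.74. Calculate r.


r = cov(X,Y) / (SD_X * SD_Y)
r = 244.74 / (16.19 * 15.39)
r = 244.74 / 249.1641
r = 0.9822

0.9822


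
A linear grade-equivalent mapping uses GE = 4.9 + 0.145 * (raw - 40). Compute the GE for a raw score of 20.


raw - median = 20 - 40 = -20
slope * diff = 0.145 * -20 = -2.9
GE = 4.9 + -2.9
GE = 2.0

2.0


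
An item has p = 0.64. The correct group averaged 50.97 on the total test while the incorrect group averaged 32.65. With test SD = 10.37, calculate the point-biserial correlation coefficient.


q = 1 - p = 0.36
rpb = ((M1 - M0) / SD) * sqrt(p * q)
rpb = ((50.97 - 32.65) / 10.37) * sqrt(0.64 * 0.36)
rpb = 0.848

0.848


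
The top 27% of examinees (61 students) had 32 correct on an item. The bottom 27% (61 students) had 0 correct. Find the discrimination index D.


p_upper = 32/61 = 0.5246
p_lower = 0/61 = 0.0
D = 0.5246 - 0.0 = 0.5246

0.5246


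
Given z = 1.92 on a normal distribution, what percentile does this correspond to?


CDF(z) = 0.5 * (1 + erf(z/sqrt(2)))
erf(1.3576) = 0.9451
CDF = 0.9726
Percentile rank = 0.9726 * 100 = 97.26

97.26


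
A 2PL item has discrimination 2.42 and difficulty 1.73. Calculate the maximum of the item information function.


For 2PL, max info at theta = b = 1.73
I_max = a^2 / 4 = 2.42^2 / 4
= 5.8564 / 4
I_max = 1.4641

1.4641


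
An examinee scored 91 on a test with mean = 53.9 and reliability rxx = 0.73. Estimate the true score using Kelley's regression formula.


T_est = rxx * X + (1 - rxx) * mean
T_est = 0.73 * 91 + 0.27 * 53.9
T_est = 66.43 + 14.553
T_est = 80.983

80.983


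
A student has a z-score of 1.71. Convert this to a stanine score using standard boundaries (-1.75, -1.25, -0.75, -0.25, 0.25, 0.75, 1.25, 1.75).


Stanine boundaries: [-1.75, -1.25, -0.75, -0.25, 0.25, 0.75, 1.25, 1.75]
z = 1.71
Check each boundary:
  z >= -1.75 -> could be stanine 2
  z >= -1.25 -> could be stanine 3
  z >= -0.75 -> could be stanine 4
  z >= -0.25 -> could be stanine 5
  z >= 0.25 -> could be stanine 6
  z >= 0.75 -> could be stanine 7
  z >= 1.25 -> could be stanine 8
  z < 1.75
Highest qualifying boundary gives stanine = 8

8


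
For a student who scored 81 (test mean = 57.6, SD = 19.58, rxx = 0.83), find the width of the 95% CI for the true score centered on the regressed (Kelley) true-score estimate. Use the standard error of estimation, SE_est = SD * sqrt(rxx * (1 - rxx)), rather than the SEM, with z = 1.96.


True score estimate = 0.83*81 + 0.17*57.6 = 77.022
SE_est = SD * sqrt(rxx * (1 - rxx)) = 19.58 * sqrt(0.83 * 0.17) = 19.58 * sqrt(0.1411) = 7.35489
CI = T_est +/- z * SE_est, so width = 2 * z * SE_est = 2 * 1.96 * 7.35489
Width = 28.8312

28.8312


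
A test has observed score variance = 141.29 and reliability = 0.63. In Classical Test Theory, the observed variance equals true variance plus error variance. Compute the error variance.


var_true = rxx * var_obs = 0.63 * 141.29 = 89.0127
var_error = var_obs - var_true
var_error = 141.29 - 89.0127
var_error = 52.2773

52.2773


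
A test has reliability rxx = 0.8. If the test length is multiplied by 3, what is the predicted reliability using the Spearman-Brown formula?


r_new = (n * rxx) / (1 + (n-1) * rxx)
r_new = (3 * 0.8) / (1 + 2 * 0.8)
r_new = 2.4 / 2.6
r_new = 0.9231

0.9231


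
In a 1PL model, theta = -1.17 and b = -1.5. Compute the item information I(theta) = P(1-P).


P = 1/(1+exp(-(-1.17--1.5))) = 0.5818
I = P*(1-P) = 0.5818 * 0.4182
I = 0.2433

0.2433


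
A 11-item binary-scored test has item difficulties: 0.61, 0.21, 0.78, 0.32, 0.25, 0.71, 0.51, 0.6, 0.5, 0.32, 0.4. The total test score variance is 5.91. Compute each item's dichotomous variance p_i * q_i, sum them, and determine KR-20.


For each item, compute p_i * q_i:
  Item 1: 0.61 * 0.39 = 0.2379
  Item 2: 0.21 * 0.79 = 0.1659
  Item 3: 0.78 * 0.22 = 0.1716
  Item 4: 0.32 * 0.68 = 0.2176
  Item 5: 0.25 * 0.75 = 0.1875
  Item 6: 0.71 * 0.29 = 0.2059
  Item 7: 0.51 * 0.49 = 0.2499
  Item 8: 0.6 * 0.4 = 0.24
  Item 9: 0.5 * 0.5 = 0.25
  Item 10: 0.32 * 0.68 = 0.2176
  Item 11: 0.4 * 0.6 = 0.24
Sum(p_i * q_i) = 0.2379 + 0.1659 + 0.1716 + 0.2176 + 0.1875 + 0.2059 + 0.2499 + 0.24 + 0.25 + 0.2176 + 0.24 = 2.3839
KR-20 = (k/(k-1)) * (1 - Sum(p_i*q_i) / Var_total)
= (11/10) * (1 - 2.3839/5.91)
= 1.1 * 0.5966
KR-20 = 0.6563

0.6563


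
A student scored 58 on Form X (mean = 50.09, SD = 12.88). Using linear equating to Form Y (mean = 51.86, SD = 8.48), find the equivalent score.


slope = SD_Y / SD_X = 8.48 / 12.88 ~ 0.6584
intercept = mean_Y - slope * mean_X = 51.86 - (8.48 / 12.88) * 50.09 ~ 18.8815
Y = slope * X + intercept. To avoid rounding drift from the rounded slope/intercept, evaluate the equivalent form Y = mean_Y + SD_Y * (X - mean_X) / SD_X at full precision:
Y = 51.86 + 8.48 * (58 - 50.09) / 12.88
Y = 51.86 + 8.48 * 7.91 / 12.88
Y = 51.86 + 67.0768 / 12.88
Y = 51.86 + 5.2078
Y = 57.0678

57.0678


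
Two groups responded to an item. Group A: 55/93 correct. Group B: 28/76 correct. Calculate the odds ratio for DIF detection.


Odds_A = 55/38 = 1.4474
Odds_B = 28/48 = 0.5833
OR = Odds_A / Odds_B = 1.4474 / 0.5833
Exactly, OR = (55 * 48) / (38 * 28) = 2640 / 1064
OR = 2.4812

2.4812


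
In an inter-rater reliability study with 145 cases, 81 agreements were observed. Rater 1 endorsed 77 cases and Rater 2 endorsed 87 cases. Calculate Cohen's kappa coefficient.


P_o = 81/145 = 0.558621
P_e = (77*87 + 68*58) / 21025 = 0.506207
kappa = (P_o - P_e) / (1 - P_e)
kappa = (0.558621 - 0.506207) / (1 - 0.506207)
kappa = 0.1061

0.1061


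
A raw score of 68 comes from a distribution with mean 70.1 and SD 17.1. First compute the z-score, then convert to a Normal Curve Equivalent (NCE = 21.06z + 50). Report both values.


z = (X - mean) / SD = (68 - 70.1) / 17.1
z = -2.1 / 17.1
z = -0.1228
NCE = NCE = 21.06z + 50
Carry z at full precision (z = -2.1 / 17.1) into the conversion:
NCE = 21.06 * (-2.1 / 17.1) + 50 = -44.226 / 17.1 + 50
NCE = -2.5863 + 50
NCE = 47.4137

47.4137


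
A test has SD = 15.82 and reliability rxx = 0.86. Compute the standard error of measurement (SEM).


SEM = SD * sqrt(1 - rxx)
SEM = 15.82 * sqrt(1 - 0.86)
SEM = 15.82 * sqrt(0.14) = 15.82 * 0.374166
SEM = 5.9193

5.9193


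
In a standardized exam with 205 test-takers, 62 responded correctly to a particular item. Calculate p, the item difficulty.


Item difficulty p = number correct / total examinees
p = 62 / 205
p = 0.3024

0.3024


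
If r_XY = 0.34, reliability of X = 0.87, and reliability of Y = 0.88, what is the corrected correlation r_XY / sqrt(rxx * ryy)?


r_corrected = rxy / sqrt(rxx * ryy)
= 0.34 / sqrt(0.87 * 0.88)
= 0.34 / sqrt(0.7656)
= 0.34 / 0.874986
r_corrected = 0.3886

0.3886


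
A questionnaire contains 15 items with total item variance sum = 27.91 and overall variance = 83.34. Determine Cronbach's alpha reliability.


alpha = (k/(k-1)) * (1 - sum(si^2)/s_total^2)
= (15/14) * (1 - 27.91/83.34)
alpha = 0.7126

0.7126


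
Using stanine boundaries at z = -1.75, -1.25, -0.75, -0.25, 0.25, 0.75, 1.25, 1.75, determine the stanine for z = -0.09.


Stanine boundaries: [-1.75, -1.25, -0.75, -0.25, 0.25, 0.75, 1.25, 1.75]
z = -0.09
Check each boundary:
  z >= -1.75 -> could be stanine 2
  z >= -1.25 -> could be stanine 3
  z >= -0.75 -> could be stanine 4
  z >= -0.25 -> could be stanine 5
  z < 0.25
  z < 0.75
  z < 1.25
  z < 1.75
Highest qualifying boundary gives stanine = 5

5


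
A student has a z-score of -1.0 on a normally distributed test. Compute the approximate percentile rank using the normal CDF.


CDF(z) = 0.5 * (1 + erf(z/sqrt(2)))
erf(-0.7071) = -0.6827
CDF = 0.1587
Percentile rank = 0.1587 * 100 = 15.87

15.87


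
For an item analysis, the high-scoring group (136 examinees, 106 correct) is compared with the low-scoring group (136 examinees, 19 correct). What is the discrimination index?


p_upper = 106/136 = 0.7794
p_lower = 19/136 = 0.1397
D = 0.7794 - 0.1397 = 0.6397

0.6397


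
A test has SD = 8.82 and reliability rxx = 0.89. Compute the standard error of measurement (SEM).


SEM = SD * sqrt(1 - rxx)
SEM = 8.82 * sqrt(1 - 0.89)
SEM = 8.82 * sqrt(0.11) = 8.82 * 0.331662
SEM = 2.9253

2.9253


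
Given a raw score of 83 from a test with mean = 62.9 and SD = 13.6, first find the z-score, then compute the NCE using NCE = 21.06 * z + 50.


z = (X - mean) / SD = (83 - 62.9) / 13.6
z = 20.1 / 13.6
z = 1.4779
NCE = NCE = 21.06z + 50
Carry z at full precision (z = 20.1 / 13.6) into the conversion:
NCE = 21.06 * (20.1 / 13.6) + 50 = 423.306 / 13.6 + 50
NCE = 31.1254 + 50
NCE = 81.1254

81.1254


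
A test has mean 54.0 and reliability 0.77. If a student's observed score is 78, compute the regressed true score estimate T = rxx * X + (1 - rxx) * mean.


T_est = rxx * X + (1 - rxx) * mean
T_est = 0.77 * 78 + 0.23 * 54.0
T_est = 60.06 + 12.42
T_est = 72.48

72.48


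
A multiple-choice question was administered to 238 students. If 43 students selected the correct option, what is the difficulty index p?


Item difficulty p = number correct / total examinees
p = 43 / 238
p = 0.1807

0.1807


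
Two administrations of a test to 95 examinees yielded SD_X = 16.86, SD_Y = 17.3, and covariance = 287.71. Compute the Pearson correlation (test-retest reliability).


r = cov(X,Y) / (SD_X * SD_Y)
r = 287.71 / (16.86 * 17.3)
r = 287.71 / 291.678
r = 0.9864

0.9864


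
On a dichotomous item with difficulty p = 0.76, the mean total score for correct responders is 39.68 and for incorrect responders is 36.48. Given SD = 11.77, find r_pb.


q = 1 - p = 0.24
rpb = ((M1 - M0) / SD) * sqrt(p * q)
rpb = ((39.68 - 36.48) / 11.77) * sqrt(0.76 * 0.24)
rpb = 0.1161

0.1161


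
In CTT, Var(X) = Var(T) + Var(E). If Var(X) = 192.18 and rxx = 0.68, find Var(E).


var_true = rxx * var_obs = 0.68 * 192.18 = 130.6824
var_error = var_obs - var_true
var_error = 192.18 - 130.6824
var_error = 61.4976

61.4976


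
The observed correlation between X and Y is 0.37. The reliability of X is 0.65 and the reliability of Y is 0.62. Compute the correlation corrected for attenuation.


r_corrected = rxy / sqrt(rxx * ryy)
= 0.37 / sqrt(0.65 * 0.62)
= 0.37 / sqrt(0.403)
= 0.37 / 0.634823
r_corrected = 0.5828

0.5828


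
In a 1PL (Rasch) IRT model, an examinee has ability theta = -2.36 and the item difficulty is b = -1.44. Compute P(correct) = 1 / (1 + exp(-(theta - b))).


theta - b = -2.36 - -1.44 = -0.92
exp(-(theta - b)) = exp(0.92) = 2.5093
P = 1 / (1 + 2.5093)
P = 0.285

0.285


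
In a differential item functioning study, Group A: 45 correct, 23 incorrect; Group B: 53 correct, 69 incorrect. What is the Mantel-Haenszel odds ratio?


Odds_A = 45/23 = 1.9565
Odds_B = 53/69 = 0.7681
OR = Odds_A / Odds_B = 1.9565 / 0.7681
Exactly, OR = (45 * 69) / (23 * 53) = 3105 / 1219
OR = 2.5472

2.5472


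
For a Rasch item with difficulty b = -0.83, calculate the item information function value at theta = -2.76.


P = 1/(1+exp(-(-2.76--0.83))) = 0.1268
I = P*(1-P) = 0.1268 * 0.8732
I = 0.1107

0.1107


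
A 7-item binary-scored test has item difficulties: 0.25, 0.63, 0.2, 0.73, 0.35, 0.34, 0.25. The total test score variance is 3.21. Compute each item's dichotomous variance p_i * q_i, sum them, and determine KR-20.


For each item, compute p_i * q_i:
  Item 1: 0.25 * 0.75 = 0.1875
  Item 2: 0.63 * 0.37 = 0.2331
  Item 3: 0.2 * 0.8 = 0.16
  Item 4: 0.73 * 0.27 = 0.1971
  Item 5: 0.35 * 0.65 = 0.2275
  Item 6: 0.34 * 0.66 = 0.2244
  Item 7: 0.25 * 0.75 = 0.1875
Sum(p_i * q_i) = 0.1875 + 0.2331 + 0.16 + 0.1971 + 0.2275 + 0.2244 + 0.1875 = 1.4171
KR-20 = (k/(k-1)) * (1 - Sum(p_i*q_i) / Var_total)
= (7/6) * (1 - 1.4171/3.21)
= 1.1667 * 0.5585
KR-20 = 0.6516

0.6516


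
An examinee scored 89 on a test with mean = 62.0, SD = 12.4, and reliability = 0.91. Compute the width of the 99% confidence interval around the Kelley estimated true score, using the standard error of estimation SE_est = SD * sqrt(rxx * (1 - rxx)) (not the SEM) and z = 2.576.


True score estimate = 0.91*89 + 0.09*62.0 = 86.57
SE_est = SD * sqrt(rxx * (1 - rxx)) = 12.4 * sqrt(0.91 * 0.09) = 12.4 * sqrt(0.0819) = 3.548654
CI = T_est +/- z * SE_est, so width = 2 * z * SE_est = 2 * 2.576 * 3.548654
Width = 18.2827

18.2827


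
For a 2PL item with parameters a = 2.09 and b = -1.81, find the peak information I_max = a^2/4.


For 2PL, max info at theta = b = -1.81
I_max = a^2 / 4 = 2.09^2 / 4
= 4.3681 / 4
I_max = 1.092

1.092


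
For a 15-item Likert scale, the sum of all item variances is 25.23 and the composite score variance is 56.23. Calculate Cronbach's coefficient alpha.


alpha = (k/(k-1)) * (1 - sum(si^2)/s_total^2)
= (15/14) * (1 - 25.23/56.23)
alpha = 0.5907

0.5907


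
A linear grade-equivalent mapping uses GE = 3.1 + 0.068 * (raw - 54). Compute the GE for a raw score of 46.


raw - median = 46 - 54 = -8
slope * diff = 0.068 * -8 = -0.544
GE = 3.1 + -0.544
GE = 2.556

2.556


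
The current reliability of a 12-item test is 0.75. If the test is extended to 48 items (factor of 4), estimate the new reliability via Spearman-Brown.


r_new = (n * rxx) / (1 + (n-1) * rxx)
r_new = (4 * 0.75) / (1 + 3 * 0.75)
r_new = 3.0 / 3.25
r_new = 0.9231

0.9231


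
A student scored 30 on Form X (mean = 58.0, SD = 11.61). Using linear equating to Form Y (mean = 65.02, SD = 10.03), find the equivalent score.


slope = SD_Y / SD_X = 10.03 / 11.61 ~ 0.8639
intercept = mean_Y - slope * mean_X = 65.02 - (10.03 / 11.61) * 58.0 ~ 14.9132
Y = slope * X + intercept. To avoid rounding drift from the rounded slope/intercept, evaluate the equivalent form Y = mean_Y + SD_Y * (X - mean_X) / SD_X at full precision:
Y = 65.02 + 10.03 * (30 - 58.0) / 11.61
Y = 65.02 - 10.03 * 28.0 / 11.61
Y = 65.02 - 280.84 / 11.61
Y = 65.02 - 24.1895
Y = 40.8305

40.8305


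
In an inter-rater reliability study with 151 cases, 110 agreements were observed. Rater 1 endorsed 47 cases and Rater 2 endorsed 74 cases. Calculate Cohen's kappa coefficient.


P_o = 110/151 = 0.728477
P_e = (47*74 + 104*77) / 22801 = 0.50375
kappa = (P_o - P_e) / (1 - P_e)
kappa = (0.728477 - 0.50375) / (1 - 0.50375)
kappa = 0.4529

0.4529


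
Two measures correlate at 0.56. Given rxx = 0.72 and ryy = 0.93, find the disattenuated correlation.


r_corrected = rxy / sqrt(rxx * ryy)
= 0.56 / sqrt(0.72 * 0.93)
= 0.56 / sqrt(0.6696)
= 0.56 / 0.818291
r_corrected = 0.6844

0.6844


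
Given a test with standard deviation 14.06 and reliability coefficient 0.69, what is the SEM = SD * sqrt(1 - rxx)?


SEM = SD * sqrt(1 - rxx)
SEM = 14.06 * sqrt(1 - 0.69)
SEM = 14.06 * sqrt(0.31) = 14.06 * 0.556776
SEM = 7.8283

7.8283


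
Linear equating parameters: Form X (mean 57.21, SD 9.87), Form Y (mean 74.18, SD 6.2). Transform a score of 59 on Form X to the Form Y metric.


slope = SD_Y / SD_X = 6.2 / 9.87 ~ 0.6282
intercept = mean_Y - slope * mean_X = 74.18 - (6.2 / 9.87) * 57.21 ~ 38.2426
Y = slope * X + intercept. To avoid rounding drift from the rounded slope/intercept, evaluate the equivalent form Y = mean_Y + SD_Y * (X - mean_X) / SD_X at full precision:
Y = 74.18 + 6.2 * (59 - 57.21) / 9.87
Y = 74.18 + 6.2 * 1.79 / 9.87
Y = 74.18 + 11.098 / 9.87
Y = 74.18 + 1.1244
Y = 75.3044

75.3044


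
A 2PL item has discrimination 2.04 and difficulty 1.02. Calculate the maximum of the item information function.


For 2PL, max info at theta = b = 1.02
I_max = a^2 / 4 = 2.04^2 / 4
= 4.1616 / 4
I_max = 1.0404

1.0404


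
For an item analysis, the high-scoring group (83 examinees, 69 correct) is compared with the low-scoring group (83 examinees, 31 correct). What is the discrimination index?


p_upper = 69/83 = 0.8313
p_lower = 31/83 = 0.3735
D = 0.8313 - 0.3735 = 0.4578

0.4578


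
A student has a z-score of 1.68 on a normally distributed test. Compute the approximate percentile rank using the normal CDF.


CDF(z) = 0.5 * (1 + erf(z/sqrt(2)))
erf(1.1879) = 0.907
CDF = 0.9535
Percentile rank = 0.9535 * 100 = 95.35

95.35


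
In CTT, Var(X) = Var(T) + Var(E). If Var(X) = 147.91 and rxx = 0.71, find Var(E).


var_true = rxx * var_obs = 0.71 * 147.91 = 105.0161
var_error = var_obs - var_true
var_error = 147.91 - 105.0161
var_error = 42.8939

42.8939


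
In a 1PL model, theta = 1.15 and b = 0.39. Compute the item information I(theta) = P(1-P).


P = 1/(1+exp(-(1.15-0.39))) = 0.6814
I = P*(1-P) = 0.6814 * 0.3186
I = 0.2171

0.2171


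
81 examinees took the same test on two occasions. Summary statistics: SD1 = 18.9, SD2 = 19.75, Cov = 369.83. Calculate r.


r = cov(X,Y) / (SD_X * SD_Y)
r = 369.83 / (18.9 * 19.75)
r = 369.83 / 373.275
r = 0.9908

0.9908


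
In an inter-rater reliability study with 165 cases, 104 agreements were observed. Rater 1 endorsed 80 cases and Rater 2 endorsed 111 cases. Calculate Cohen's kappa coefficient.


P_o = 104/165 = 0.630303
P_e = (80*111 + 85*54) / 27225 = 0.494766
kappa = (P_o - P_e) / (1 - P_e)
kappa = (0.630303 - 0.494766) / (1 - 0.494766)
kappa = 0.2683

0.2683


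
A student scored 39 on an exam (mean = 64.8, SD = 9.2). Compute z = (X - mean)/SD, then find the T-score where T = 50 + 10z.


z = (X - mean) / SD = (39 - 64.8) / 9.2
z = -25.8 / 9.2
z = -2.8043
T-score = T = 50 + 10z
Carry z at full precision (z = -25.8 / 9.2) into the conversion:
T-score = 50 + 10 * (-25.8 / 9.2) = 50 + -258 / 9.2
T-score = 50 + -28.0435
T-score = 21.9565

21.9565


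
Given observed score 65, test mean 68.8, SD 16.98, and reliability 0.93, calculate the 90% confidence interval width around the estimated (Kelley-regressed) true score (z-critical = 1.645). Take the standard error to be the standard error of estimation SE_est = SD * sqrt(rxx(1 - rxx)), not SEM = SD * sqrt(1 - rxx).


True score estimate = 0.93*65 + 0.07*68.8 = 65.266
SE_est = SD * sqrt(rxx * (1 - rxx)) = 16.98 * sqrt(0.93 * 0.07) = 16.98 * sqrt(0.0651) = 4.332396
CI = T_est +/- z * SE_est, so width = 2 * z * SE_est = 2 * 1.645 * 4.332396
Width = 14.2536

14.2536


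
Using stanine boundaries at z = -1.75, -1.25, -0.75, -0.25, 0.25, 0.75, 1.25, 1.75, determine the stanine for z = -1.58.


Stanine boundaries: [-1.75, -1.25, -0.75, -0.25, 0.25, 0.75, 1.25, 1.75]
z = -1.58
Check each boundary:
  z >= -1.75 -> could be stanine 2
  z < -1.25
  z < -0.75
  z < -0.25
  z < 0.25
  z < 0.75
  z < 1.25
  z < 1.75
Highest qualifying boundary gives stanine = 2

2


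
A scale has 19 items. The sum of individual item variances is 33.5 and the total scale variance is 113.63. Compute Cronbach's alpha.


alpha = (k/(k-1)) * (1 - sum(si^2)/s_total^2)
= (19/18) * (1 - 33.5/113.63)
alpha = 0.7444

0.7444


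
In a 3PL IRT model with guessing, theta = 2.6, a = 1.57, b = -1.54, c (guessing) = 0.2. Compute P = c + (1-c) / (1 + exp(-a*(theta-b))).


logit = 1.57*(2.6 - -1.54) = 6.4998
P* = 1/(1 + exp(-6.4998)) = 0.9985
P = 0.2 + (1 - 0.2) * 0.9985
P = 0.9988

0.9988


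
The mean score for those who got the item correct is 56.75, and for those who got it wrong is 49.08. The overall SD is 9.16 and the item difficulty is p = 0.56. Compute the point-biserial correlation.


q = 1 - p = 0.44
rpb = ((M1 - M0) / SD) * sqrt(p * q)
rpb = ((56.75 - 49.08) / 9.16) * sqrt(0.56 * 0.44)
rpb = 0.4156

0.4156


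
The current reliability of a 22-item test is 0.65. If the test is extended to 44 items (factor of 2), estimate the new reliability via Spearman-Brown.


r_new = (n * rxx) / (1 + (n-1) * rxx)
r_new = (2 * 0.65) / (1 + 1 * 0.65)
r_new = 1.3 / 1.65
r_new = 0.7879

0.7879


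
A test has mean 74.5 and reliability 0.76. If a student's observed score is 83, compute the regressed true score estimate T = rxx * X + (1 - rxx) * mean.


T_est = rxx * X + (1 - rxx) * mean
T_est = 0.76 * 83 + 0.24 * 74.5
T_est = 63.08 + 17.88
T_est = 80.96

80.96


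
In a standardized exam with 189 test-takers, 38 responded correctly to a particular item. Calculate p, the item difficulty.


Item difficulty p = number correct / total examinees
p = 38 / 189
p = 0.2011

0.2011


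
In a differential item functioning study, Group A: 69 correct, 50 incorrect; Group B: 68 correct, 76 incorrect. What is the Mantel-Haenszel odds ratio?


Odds_A = 69/50 = 1.38
Odds_B = 68/76 = 0.8947
OR = Odds_A / Odds_B = 1.38 / 0.8947
Exactly, OR = (69 * 76) / (50 * 68) = 5244 / 3400
OR = 1.5424

1.5424


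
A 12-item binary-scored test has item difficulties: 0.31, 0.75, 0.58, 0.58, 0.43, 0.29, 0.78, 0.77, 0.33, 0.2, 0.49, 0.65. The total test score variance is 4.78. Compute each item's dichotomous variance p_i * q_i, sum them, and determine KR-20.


For each item, compute p_i * q_i:
  Item 1: 0.31 * 0.69 = 0.2139
  Item 2: 0.75 * 0.25 = 0.1875
  Item 3: 0.58 * 0.42 = 0.2436
  Item 4: 0.58 * 0.42 = 0.2436
  Item 5: 0.43 * 0.57 = 0.2451
  Item 6: 0.29 * 0.71 = 0.2059
  Item 7: 0.78 * 0.22 = 0.1716
  Item 8: 0.77 * 0.23 = 0.1771
  Item 9: 0.33 * 0.67 = 0.2211
  Item 10: 0.2 * 0.8 = 0.16
  Item 11: 0.49 * 0.51 = 0.2499
  Item 12: 0.65 * 0.35 = 0.2275
Sum(p_i * q_i) = 0.2139 + 0.1875 + 0.2436 + 0.2436 + 0.2451 + 0.2059 + 0.1716 + 0.1771 + 0.2211 + 0.16 + 0.2499 + 0.2275 = 2.5468
KR-20 = (k/(k-1)) * (1 - Sum(p_i*q_i) / Var_total)
= (12/11) * (1 - 2.5468/4.78)
= 1.0909 * 0.4672
KR-20 = 0.5097

0.5097


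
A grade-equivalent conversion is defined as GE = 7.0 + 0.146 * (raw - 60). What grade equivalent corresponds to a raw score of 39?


raw - median = 39 - 60 = -21
slope * diff = 0.146 * -21 = -3.066
GE = 7.0 + -3.066
GE = 3.934

3.934


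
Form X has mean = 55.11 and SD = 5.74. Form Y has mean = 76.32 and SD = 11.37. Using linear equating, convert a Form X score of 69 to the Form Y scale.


slope = SD_Y / SD_X = 11.37 / 5.74 ~ 1.9808
intercept = mean_Y - slope * mean_X = 76.32 - (11.37 / 5.74) * 55.11 ~ -32.8439
Y = slope * X + intercept. To avoid rounding drift from the rounded slope/intercept, evaluate the equivalent form Y = mean_Y + SD_Y * (X - mean_X) / SD_X at full precision:
Y = 76.32 + 11.37 * (69 - 55.11) / 5.74
Y = 76.32 + 11.37 * 13.89 / 5.74
Y = 76.32 + 157.9293 / 5.74
Y = 76.32 + 27.5138
Y = 103.8338

103.8338


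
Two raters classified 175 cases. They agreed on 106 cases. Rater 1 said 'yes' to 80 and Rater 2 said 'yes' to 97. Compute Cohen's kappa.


P_o = 106/175 = 0.605714
P_e = (80*97 + 95*78) / 30625 = 0.495347
kappa = (P_o - P_e) / (1 - P_e)
kappa = (0.605714 - 0.495347) / (1 - 0.495347)
kappa = 0.2187

0.2187


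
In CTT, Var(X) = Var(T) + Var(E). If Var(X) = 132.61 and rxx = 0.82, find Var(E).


var_true = rxx * var_obs = 0.82 * 132.61 = 108.7402
var_error = var_obs - var_true
var_error = 132.61 - 108.7402
var_error = 23.8698

23.8698


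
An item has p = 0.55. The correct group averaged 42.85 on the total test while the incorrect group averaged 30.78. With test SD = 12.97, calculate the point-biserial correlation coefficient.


q = 1 - p = 0.45
rpb = ((M1 - M0) / SD) * sqrt(p * q)
rpb = ((42.85 - 30.78) / 12.97) * sqrt(0.55 * 0.45)
rpb = 0.463

0.463


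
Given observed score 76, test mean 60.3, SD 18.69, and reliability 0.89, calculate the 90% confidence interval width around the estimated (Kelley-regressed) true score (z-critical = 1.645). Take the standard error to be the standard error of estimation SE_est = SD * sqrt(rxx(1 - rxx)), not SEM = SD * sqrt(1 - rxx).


True score estimate = 0.89*76 + 0.11*60.3 = 74.273
SE_est = SD * sqrt(rxx * (1 - rxx)) = 18.69 * sqrt(0.89 * 0.11) = 18.69 * sqrt(0.0979) = 5.84791
CI = T_est +/- z * SE_est, so width = 2 * z * SE_est = 2 * 1.645 * 5.84791
Width = 19.2396

19.2396


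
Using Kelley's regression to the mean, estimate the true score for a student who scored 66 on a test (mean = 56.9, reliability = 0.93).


T_est = rxx * X + (1 - rxx) * mean
T_est = 0.93 * 66 + 0.07 * 56.9
T_est = 61.38 + 3.983
T_est = 65.363

65.363


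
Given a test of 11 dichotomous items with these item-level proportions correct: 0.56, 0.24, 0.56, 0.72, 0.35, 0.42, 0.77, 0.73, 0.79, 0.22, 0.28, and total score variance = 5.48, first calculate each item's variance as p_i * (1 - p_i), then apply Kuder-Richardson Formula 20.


For each item, compute p_i * q_i:
  Item 1: 0.56 * 0.44 = 0.2464
  Item 2: 0.24 * 0.76 = 0.1824
  Item 3: 0.56 * 0.44 = 0.2464
  Item 4: 0.72 * 0.28 = 0.2016
  Item 5: 0.35 * 0.65 = 0.2275
  Item 6: 0.42 * 0.58 = 0.2436
  Item 7: 0.77 * 0.23 = 0.1771
  Item 8: 0.73 * 0.27 = 0.1971
  Item 9: 0.79 * 0.21 = 0.1659
  Item 10: 0.22 * 0.78 = 0.1716
  Item 11: 0.28 * 0.72 = 0.2016
Sum(p_i * q_i) = 0.2464 + 0.1824 + 0.2464 + 0.2016 + 0.2275 + 0.2436 + 0.1771 + 0.1971 + 0.1659 + 0.1716 + 0.2016 = 2.2612
KR-20 = (k/(k-1)) * (1 - Sum(p_i*q_i) / Var_total)
= (11/10) * (1 - 2.2612/5.48)
= 1.1 * 0.5874
KR-20 = 0.6461

0.6461


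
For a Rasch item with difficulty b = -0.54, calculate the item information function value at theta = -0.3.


P = 1/(1+exp(-(-0.3--0.54))) = 0.5597
I = P*(1-P) = 0.5597 * 0.4403
I = 0.2464

0.2464


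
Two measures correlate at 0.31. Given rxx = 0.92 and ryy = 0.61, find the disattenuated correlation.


r_corrected = rxy / sqrt(rxx * ryy)
= 0.31 / sqrt(0.92 * 0.61)
= 0.31 / sqrt(0.5612)
= 0.31 / 0.749133
r_corrected = 0.4138

0.4138


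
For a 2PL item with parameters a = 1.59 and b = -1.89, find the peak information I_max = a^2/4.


For 2PL, max info at theta = b = -1.89
I_max = a^2 / 4 = 1.59^2 / 4
= 2.5281 / 4
I_max = 0.632

0.632


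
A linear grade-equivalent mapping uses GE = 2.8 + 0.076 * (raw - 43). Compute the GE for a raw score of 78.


raw - median = 78 - 43 = 35
slope * diff = 0.076 * 35 = 2.66
GE = 2.8 + 2.66
GE = 5.46

5.46


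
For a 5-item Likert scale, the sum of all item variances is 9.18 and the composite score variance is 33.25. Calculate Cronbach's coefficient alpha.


alpha = (k/(k-1)) * (1 - sum(si^2)/s_total^2)
= (5/4) * (1 - 9.18/33.25)
alpha = 0.9049

0.9049


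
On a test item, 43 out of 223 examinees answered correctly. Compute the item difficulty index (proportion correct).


Item difficulty p = number correct / total examinees
p = 43 / 223
p = 0.1928

0.1928


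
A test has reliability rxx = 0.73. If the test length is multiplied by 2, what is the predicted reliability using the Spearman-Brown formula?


r_new = (n * rxx) / (1 + (n-1) * rxx)
r_new = (2 * 0.73) / (1 + 1 * 0.73)
r_new = 1.46 / 1.73
r_new = 0.8439

0.8439


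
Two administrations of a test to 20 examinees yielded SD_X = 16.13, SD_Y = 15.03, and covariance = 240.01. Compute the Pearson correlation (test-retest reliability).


r = cov(X,Y) / (SD_X * SD_Y)
r = 240.01 / (16.13 * 15.03)
r = 240.01 / 242.4339
r = 0.99

0.99


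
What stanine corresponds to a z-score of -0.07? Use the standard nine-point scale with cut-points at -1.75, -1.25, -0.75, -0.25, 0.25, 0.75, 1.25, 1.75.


Stanine boundaries: [-1.75, -1.25, -0.75, -0.25, 0.25, 0.75, 1.25, 1.75]
z = -0.07
Check each boundary:
  z >= -1.75 -> could be stanine 2
  z >= -1.25 -> could be stanine 3
  z >= -0.75 -> could be stanine 4
  z >= -0.25 -> could be stanine 5
  z < 0.25
  z < 0.75
  z < 1.25
  z < 1.75
Highest qualifying boundary gives stanine = 5

5


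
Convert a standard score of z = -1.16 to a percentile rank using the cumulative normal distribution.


CDF(z) = 0.5 * (1 + erf(z/sqrt(2)))
erf(-0.8202) = -0.754
CDF = 0.123
Percentile rank = 0.123 * 100 = 12.3

12.3


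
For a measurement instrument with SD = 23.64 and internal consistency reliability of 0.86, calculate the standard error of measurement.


SEM = SD * sqrt(1 - rxx)
SEM = 23.64 * sqrt(1 - 0.86)
SEM = 23.64 * sqrt(0.14) = 23.64 * 0.374166
SEM = 8.8453

8.8453


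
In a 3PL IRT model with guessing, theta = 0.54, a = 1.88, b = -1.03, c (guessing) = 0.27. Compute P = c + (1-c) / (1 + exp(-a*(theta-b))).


logit = 1.88*(0.54 - -1.03) = 2.9516
P* = 1/(1 + exp(-2.9516)) = 0.9503
P = 0.27 + (1 - 0.27) * 0.9503
P = 0.9637

0.9637


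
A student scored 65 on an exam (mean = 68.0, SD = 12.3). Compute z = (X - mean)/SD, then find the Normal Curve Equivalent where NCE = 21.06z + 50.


z = (X - mean) / SD = (65 - 68.0) / 12.3
z = -3.0 / 12.3
z = -0.2439
NCE = NCE = 21.06z + 50
Carry z at full precision (z = -3.0 / 12.3) into the conversion:
NCE = 21.06 * (-3.0 / 12.3) + 50 = -63.18 / 12.3 + 50
NCE = -5.1366 + 50
NCE = 44.8634

44.8634


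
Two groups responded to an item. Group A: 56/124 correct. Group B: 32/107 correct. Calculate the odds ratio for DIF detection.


Odds_A = 56/68 = 0.8235
Odds_B = 32/75 = 0.4267
OR = Odds_A / Odds_B = 0.8235 / 0.4267
Exactly, OR = (56 * 75) / (68 * 32) = 4200 / 2176
OR = 1.9301

1.9301


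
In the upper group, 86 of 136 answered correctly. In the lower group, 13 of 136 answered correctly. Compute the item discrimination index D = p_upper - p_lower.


p_upper = 86/136 = 0.6324
p_lower = 13/136 = 0.0956
D = 0.6324 - 0.0956 = 0.5368

0.5368


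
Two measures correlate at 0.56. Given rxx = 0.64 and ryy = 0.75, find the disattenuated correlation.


r_corrected = rxy / sqrt(rxx * ryy)
= 0.56 / sqrt(0.64 * 0.75)
= 0.56 / sqrt(0.48)
= 0.56 / 0.69282
r_corrected = 0.8083

0.8083


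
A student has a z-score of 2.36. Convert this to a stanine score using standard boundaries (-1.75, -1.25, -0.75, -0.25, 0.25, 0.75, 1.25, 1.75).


Stanine boundaries: [-1.75, -1.25, -0.75, -0.25, 0.25, 0.75, 1.25, 1.75]
z = 2.36
Check each boundary:
  z >= -1.75 -> could be stanine 2
  z >= -1.25 -> could be stanine 3
  z >= -0.75 -> could be stanine 4
  z >= -0.25 -> could be stanine 5
  z >= 0.25 -> could be stanine 6
  z >= 0.75 -> could be stanine 7
  z >= 1.25 -> could be stanine 8
  z >= 1.75 -> could be stanine 9
Highest qualifying boundary gives stanine = 9

9


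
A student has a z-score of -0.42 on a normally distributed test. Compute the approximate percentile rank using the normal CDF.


CDF(z) = 0.5 * (1 + erf(z/sqrt(2)))
erf(-0.297) = -0.3255
CDF = 0.3372
Percentile rank = 0.3372 * 100 = 33.72

33.72


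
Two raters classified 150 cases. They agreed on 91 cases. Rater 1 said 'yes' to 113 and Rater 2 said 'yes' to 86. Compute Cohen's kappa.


P_o = 91/150 = 0.606667
P_e = (113*86 + 37*64) / 22500 = 0.537156
kappa = (P_o - P_e) / (1 - P_e)
kappa = (0.606667 - 0.537156) / (1 - 0.537156)
kappa = 0.1502

0.1502


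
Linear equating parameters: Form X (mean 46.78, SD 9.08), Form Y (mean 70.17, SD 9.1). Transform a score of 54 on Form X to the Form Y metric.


slope = SD_Y / SD_X = 9.1 / 9.08 ~ 1.0022
intercept = mean_Y - slope * mean_X = 70.17 - (9.1 / 9.08) * 46.78 ~ 23.287
Y = slope * X + intercept. To avoid rounding drift from the rounded slope/intercept, evaluate the equivalent form Y = mean_Y + SD_Y * (X - mean_X) / SD_X at full precision:
Y = 70.17 + 9.1 * (54 - 46.78) / 9.08
Y = 70.17 + 9.1 * 7.22 / 9.08
Y = 70.17 + 65.702 / 9.08
Y = 70.17 + 7.2359
Y = 77.4059

77.4059


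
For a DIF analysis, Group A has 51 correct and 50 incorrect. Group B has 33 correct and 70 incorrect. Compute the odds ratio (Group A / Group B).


Odds_A = 51/50 = 1.02
Odds_B = 33/70 = 0.4714
OR = Odds_A / Odds_B = 1.02 / 0.4714
Exactly, OR = (51 * 70) / (50 * 33) = 3570 / 1650
OR = 2.1636

2.1636


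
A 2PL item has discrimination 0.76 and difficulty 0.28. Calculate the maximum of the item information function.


For 2PL, max info at theta = b = 0.28
I_max = a^2 / 4 = 0.76^2 / 4
= 0.5776 / 4
I_max = 0.1444

0.1444


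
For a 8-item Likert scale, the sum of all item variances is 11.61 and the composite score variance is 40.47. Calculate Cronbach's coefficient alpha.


alpha = (k/(k-1)) * (1 - sum(si^2)/s_total^2)
= (8/7) * (1 - 11.61/40.47)
alpha = 0.815

0.815


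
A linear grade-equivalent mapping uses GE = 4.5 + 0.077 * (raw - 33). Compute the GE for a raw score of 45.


raw - median = 45 - 33 = 12
slope * diff = 0.077 * 12 = 0.924
GE = 4.5 + 0.924
GE = 5.424

5.424


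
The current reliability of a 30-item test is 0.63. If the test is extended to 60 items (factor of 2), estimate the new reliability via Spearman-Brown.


r_new = (n * rxx) / (1 + (n-1) * rxx)
r_new = (2 * 0.63) / (1 + 1 * 0.63)
r_new = 1.26 / 1.63
r_new = 0.773

0.773


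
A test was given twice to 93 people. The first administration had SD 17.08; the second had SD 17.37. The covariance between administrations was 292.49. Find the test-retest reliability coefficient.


r = cov(X,Y) / (SD_X * SD_Y)
r = 292.49 / (17.08 * 17.37)
r = 292.49 / 296.6796
r = 0.9859

0.9859


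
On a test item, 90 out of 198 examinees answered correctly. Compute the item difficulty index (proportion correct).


Item difficulty p = number correct / total examinees
p = 90 / 198
p = 0.4545

0.4545


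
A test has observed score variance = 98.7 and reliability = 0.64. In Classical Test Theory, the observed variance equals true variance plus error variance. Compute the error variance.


var_true = rxx * var_obs = 0.64 * 98.7 = 63.168
var_error = var_obs - var_true
var_error = 98.7 - 63.168
var_error = 35.532

35.532


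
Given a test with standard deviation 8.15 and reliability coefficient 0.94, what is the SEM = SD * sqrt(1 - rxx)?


SEM = SD * sqrt(1 - rxx)
SEM = 8.15 * sqrt(1 - 0.94)
SEM = 8.15 * sqrt(0.06) = 8.15 * 0.244949
SEM = 1.9963

1.9963


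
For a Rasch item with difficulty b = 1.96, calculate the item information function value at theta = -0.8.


P = 1/(1+exp(-(-0.8-1.96))) = 0.0595
I = P*(1-P) = 0.0595 * 0.9405
I = 0.056

0.056


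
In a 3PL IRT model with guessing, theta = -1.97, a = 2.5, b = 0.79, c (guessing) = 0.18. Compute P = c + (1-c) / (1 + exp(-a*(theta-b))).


logit = 2.5*(-1.97 - 0.79) = -6.9
P* = 1/(1 + exp(--6.9)) = 0.001
P = 0.18 + (1 - 0.18) * 0.001
P = 0.1808

0.1808


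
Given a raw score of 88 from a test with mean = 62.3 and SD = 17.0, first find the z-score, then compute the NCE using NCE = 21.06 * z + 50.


z = (X - mean) / SD = (88 - 62.3) / 17.0
z = 25.7 / 17.0
z = 1.5118
NCE = NCE = 21.06z + 50
Carry z at full precision (z = 25.7 / 17.0) into the conversion:
NCE = 21.06 * (25.7 / 17.0) + 50 = 541.242 / 17.0 + 50
NCE = 31.8378 + 50
NCE = 81.8378

81.8378


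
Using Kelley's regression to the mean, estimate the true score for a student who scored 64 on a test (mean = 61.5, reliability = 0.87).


T_est = rxx * X + (1 - rxx) * mean
T_est = 0.87 * 64 + 0.13 * 61.5
T_est = 55.68 + 7.995
T_est = 63.675

63.675


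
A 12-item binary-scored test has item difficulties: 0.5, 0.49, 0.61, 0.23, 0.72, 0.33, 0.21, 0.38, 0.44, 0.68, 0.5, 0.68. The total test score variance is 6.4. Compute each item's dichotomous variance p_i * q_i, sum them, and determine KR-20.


For each item, compute p_i * q_i:
  Item 1: 0.5 * 0.5 = 0.25
  Item 2: 0.49 * 0.51 = 0.2499
  Item 3: 0.61 * 0.39 = 0.2379
  Item 4: 0.23 * 0.77 = 0.1771
  Item 5: 0.72 * 0.28 = 0.2016
  Item 6: 0.33 * 0.67 = 0.2211
  Item 7: 0.21 * 0.79 = 0.1659
  Item 8: 0.38 * 0.62 = 0.2356
  Item 9: 0.44 * 0.56 = 0.2464
  Item 10: 0.68 * 0.32 = 0.2176
  Item 11: 0.5 * 0.5 = 0.25
  Item 12: 0.68 * 0.32 = 0.2176
Sum(p_i * q_i) = 0.25 + 0.2499 + 0.2379 + 0.1771 + 0.2016 + 0.2211 + 0.1659 + 0.2356 + 0.2464 + 0.2176 + 0.25 + 0.2176 = 2.6707
KR-20 = (k/(k-1)) * (1 - Sum(p_i*q_i) / Var_total)
= (12/11) * (1 - 2.6707/6.4)
= 1.0909 * 0.5827
KR-20 = 0.6357

0.6357


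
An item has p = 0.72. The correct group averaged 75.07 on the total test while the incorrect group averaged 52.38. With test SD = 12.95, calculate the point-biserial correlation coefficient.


q = 1 - p = 0.28
rpb = ((M1 - M0) / SD) * sqrt(p * q)
rpb = ((75.07 - 52.38) / 12.95) * sqrt(0.72 * 0.28)
rpb = 0.7867

0.7867


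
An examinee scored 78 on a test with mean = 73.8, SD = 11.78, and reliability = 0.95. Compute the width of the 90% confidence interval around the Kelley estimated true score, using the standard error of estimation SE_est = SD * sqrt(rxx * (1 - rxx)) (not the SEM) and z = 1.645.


True score estimate = 0.95*78 + 0.05*73.8 = 77.79
SE_est = SD * sqrt(rxx * (1 - rxx)) = 11.78 * sqrt(0.95 * 0.05) = 11.78 * sqrt(0.0475) = 2.567391
CI = T_est +/- z * SE_est, so width = 2 * z * SE_est = 2 * 1.645 * 2.567391
Width = 8.4467

8.4467


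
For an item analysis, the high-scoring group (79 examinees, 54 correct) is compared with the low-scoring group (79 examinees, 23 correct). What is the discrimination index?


p_upper = 54/79 = 0.6835
p_lower = 23/79 = 0.2911
D = 0.6835 - 0.2911 = 0.3924

0.3924


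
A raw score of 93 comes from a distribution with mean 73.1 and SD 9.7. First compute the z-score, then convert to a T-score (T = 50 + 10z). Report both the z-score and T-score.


z = (X - mean) / SD = (93 - 73.1) / 9.7
z = 19.9 / 9.7
z = 2.0515
T-score = T = 50 + 10z
Carry z at full precision (z = 19.9 / 9.7) into the conversion:
T-score = 50 + 10 * (19.9 / 9.7) = 50 + 199 / 9.7
T-score = 50 + 20.5155
T-score = 70.5155

70.5155


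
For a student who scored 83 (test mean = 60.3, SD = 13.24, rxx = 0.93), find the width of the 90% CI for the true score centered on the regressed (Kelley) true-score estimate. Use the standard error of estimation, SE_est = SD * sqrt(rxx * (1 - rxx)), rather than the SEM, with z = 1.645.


True score estimate = 0.93*83 + 0.07*60.3 = 81.411
SE_est = SD * sqrt(rxx * (1 - rxx)) = 13.24 * sqrt(0.93 * 0.07) = 13.24 * sqrt(0.0651) = 3.378146
CI = T_est +/- z * SE_est, so width = 2 * z * SE_est = 2 * 1.645 * 3.378146
Width = 11.1141

11.1141


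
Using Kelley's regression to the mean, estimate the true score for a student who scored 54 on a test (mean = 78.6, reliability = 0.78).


T_est = rxx * X + (1 - rxx) * mean
T_est = 0.78 * 54 + 0.22 * 78.6
T_est = 42.12 + 17.292
T_est = 59.412

59.412


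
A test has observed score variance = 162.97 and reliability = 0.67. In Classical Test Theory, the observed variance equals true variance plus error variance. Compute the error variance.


var_true = rxx * var_obs = 0.67 * 162.97 = 109.1899
var_error = var_obs - var_true
var_error = 162.97 - 109.1899
var_error = 53.7801

53.7801


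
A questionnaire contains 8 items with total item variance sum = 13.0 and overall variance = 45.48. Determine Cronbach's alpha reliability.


alpha = (k/(k-1)) * (1 - sum(si^2)/s_total^2)
= (8/7) * (1 - 13.0/45.48)
alpha = 0.8162

0.8162


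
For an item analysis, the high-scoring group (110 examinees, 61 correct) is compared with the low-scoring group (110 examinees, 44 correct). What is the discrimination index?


p_upper = 61/110 = 0.5545
p_lower = 44/110 = 0.4
D = 0.5545 - 0.4 = 0.1545

0.1545


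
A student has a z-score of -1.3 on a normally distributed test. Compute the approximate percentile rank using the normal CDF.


CDF(z) = 0.5 * (1 + erf(z/sqrt(2)))
erf(-0.9192) = -0.8064
CDF = 0.0968
Percentile rank = 0.0968 * 100 = 9.68

9.68


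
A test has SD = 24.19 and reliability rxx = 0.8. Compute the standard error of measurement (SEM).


SEM = SD * sqrt(1 - rxx)
SEM = 24.19 * sqrt(1 - 0.8)
SEM = 24.19 * sqrt(0.2) = 24.19 * 0.447214
SEM = 10.8181

10.8181


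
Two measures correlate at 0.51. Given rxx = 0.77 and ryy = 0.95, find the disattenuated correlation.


r_corrected = rxy / sqrt(rxx * ryy)
= 0.51 / sqrt(0.77 * 0.95)
= 0.51 / sqrt(0.7315)
= 0.51 / 0.855278
r_corrected = 0.5963

0.5963


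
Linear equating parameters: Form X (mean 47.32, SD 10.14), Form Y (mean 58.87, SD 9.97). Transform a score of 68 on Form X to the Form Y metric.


slope = SD_Y / SD_X = 9.97 / 10.14 ~ 0.9832
intercept = mean_Y - slope * mean_X = 58.87 - (9.97 / 10.14) * 47.32 ~ 12.3433
Y = slope * X + intercept. To avoid rounding drift from the rounded slope/intercept, evaluate the equivalent form Y = mean_Y + SD_Y * (X - mean_X) / SD_X at full precision:
Y = 58.87 + 9.97 * (68 - 47.32) / 10.14
Y = 58.87 + 9.97 * 20.68 / 10.14
Y = 58.87 + 206.1796 / 10.14
Y = 58.87 + 20.3333
Y = 79.2033

79.2033
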